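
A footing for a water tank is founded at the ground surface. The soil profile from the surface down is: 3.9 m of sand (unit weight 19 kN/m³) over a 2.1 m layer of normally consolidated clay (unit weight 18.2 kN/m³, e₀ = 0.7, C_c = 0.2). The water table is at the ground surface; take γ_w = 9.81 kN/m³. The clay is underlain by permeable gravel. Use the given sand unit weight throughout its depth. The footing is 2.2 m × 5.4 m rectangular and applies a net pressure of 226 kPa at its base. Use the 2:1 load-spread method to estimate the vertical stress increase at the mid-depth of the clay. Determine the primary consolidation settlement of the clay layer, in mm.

S_c ≈ 63.8 mm

Mid-depth of clay below the ground surface: z = 3.9 + 2.1/2 = 4.95 m.
Total vertical stress at mid-clay: σ_v = 19×3.9 + 18.2×1.05 = 93.21 kPa.
Pore pressure: u = 9.81×(4.95 − 0) = 48.56 kPa.
Initial effective stress: σ'_0 = σ_v − u = 93.21 − 48.56 = 44.65 kPa.
Stress increase at mid-clay by the 2:1 spreading method:
Δσ = qBL/((B+z)(L+z)) = 226×2.2×5.4/((2.2+4.95)(5.4+4.95)) = 36.281 kPa
Final effective stress: σ'_f = σ'_0 + Δσ = 44.65 + 36.281 = 80.931 kPa.
Normally consolidated clay, so the full stress increment lies on the virgin compression line:
S_c = C_c·H/(1+e₀)·log₁₀(σ'_f/σ'_0) = 0.2×2.1/(1+0.7)×log₁₀(80.931/44.65)
    = 0.24706 × 0.25829 = 0.06381 m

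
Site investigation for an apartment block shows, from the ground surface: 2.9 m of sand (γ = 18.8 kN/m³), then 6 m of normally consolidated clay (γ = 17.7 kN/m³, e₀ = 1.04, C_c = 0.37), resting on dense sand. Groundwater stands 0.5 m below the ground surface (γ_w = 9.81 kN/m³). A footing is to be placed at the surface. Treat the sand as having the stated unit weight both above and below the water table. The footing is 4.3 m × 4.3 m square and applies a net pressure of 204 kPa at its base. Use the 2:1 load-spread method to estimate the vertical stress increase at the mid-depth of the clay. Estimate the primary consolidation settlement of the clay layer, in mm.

Mid-depth of clay below the ground surface: z = 2.9 + 6/2 = 5.9 m.
Total vertical stress at mid-clay: σ_v = 18.8×2.9 + 17.7×3 = 107.62 kPa.
Pore pressure: u = 9.81×(5.9 − 0.5) = 52.974 kPa.
Initial effective stress: σ'_0 = σ_v − u = 107.62 − 52.974 = 54.646 kPa.
Stress increase at mid-clay by the 2:1 spreading method:
Δσ = qBL/((B+z)(L+z)) = 204×4.3×4.3/((4.3+5.9)(4.3+5.9)) = 36.255 kPa
Final effective stress: σ'_f = σ'_0 + Δσ = 54.646 + 36.255 = 90.901 kPa.
Normally consolidated clay, so the full stress increment lies on the virgin compression line:
S_c = C_c·H/(1+e₀)·log₁₀(σ'_f/σ'_0) = 0.37×6/(1+1.04)×log₁₀(90.901/54.646)
    = 1.0882 × 0.22101 = 0.2405 m

S_c ≈ 241 mm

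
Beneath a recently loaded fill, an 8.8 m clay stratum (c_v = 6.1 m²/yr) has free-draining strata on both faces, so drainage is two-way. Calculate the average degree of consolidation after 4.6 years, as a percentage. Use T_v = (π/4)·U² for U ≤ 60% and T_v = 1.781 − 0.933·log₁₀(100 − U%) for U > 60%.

Drainage path length: H_d = H/2 = 4.4 m (double drainage).
T_v = c_v·t/H_d² = 6.1×4.6/4.4² = 1.4494.
T_v = 1.4494 corresponds to the U > 60% branch:
U = 1 − 10^((1.781 − T_v)/0.933)/100 = 0.9773

U ≈ 97.7 %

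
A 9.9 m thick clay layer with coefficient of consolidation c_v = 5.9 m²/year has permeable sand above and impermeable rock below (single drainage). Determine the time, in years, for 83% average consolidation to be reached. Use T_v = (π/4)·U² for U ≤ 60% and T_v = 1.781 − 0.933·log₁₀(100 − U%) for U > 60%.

t ≈ 10.5 years

Drainage path length: H_d = H = 9.9 m (single drainage).
U > 60%: T_v = 1.781 − 0.933·log₁₀(100 − 83) = 0.63299.
t = T_v·H_d²/c_v = 0.63299×9.9²/5.9 = 10.52 years.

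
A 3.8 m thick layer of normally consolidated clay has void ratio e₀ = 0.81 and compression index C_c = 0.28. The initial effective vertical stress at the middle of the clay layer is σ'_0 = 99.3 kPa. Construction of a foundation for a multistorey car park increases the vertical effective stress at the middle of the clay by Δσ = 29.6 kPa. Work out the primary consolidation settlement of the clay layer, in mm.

S_c ≈ 66.6 mm

Final effective stress: σ'_f = σ'_0 + Δσ = 99.3 + 29.6 = 128.9 kPa.
Normally consolidated clay, so the full stress increment lies on the virgin compression line:
S_c = C_c·H/(1+e₀)·log₁₀(σ'_f/σ'_0) = 0.28×3.8/(1+0.81)×log₁₀(128.9/99.3)
    = 0.58785 × 0.1133 = 0.0666 m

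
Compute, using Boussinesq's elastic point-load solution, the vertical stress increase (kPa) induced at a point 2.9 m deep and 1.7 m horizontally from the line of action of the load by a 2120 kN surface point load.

Δσ_z ≈ 57.5 kPa

Boussinesq vertical stress below a point load on an elastic half-space:
Δσ_z = 3P/(2πz²) · [1 + (r/z)²]^(−5/2)
r/z = 1.7/2.9 = 0.58621; [1+(r/z)²]^(−5/2) = 0.47785.
Δσ_z = 3×2120/(2π×2.9²) × 0.47785 = 120.36 × 0.47785 = 57.51 kPa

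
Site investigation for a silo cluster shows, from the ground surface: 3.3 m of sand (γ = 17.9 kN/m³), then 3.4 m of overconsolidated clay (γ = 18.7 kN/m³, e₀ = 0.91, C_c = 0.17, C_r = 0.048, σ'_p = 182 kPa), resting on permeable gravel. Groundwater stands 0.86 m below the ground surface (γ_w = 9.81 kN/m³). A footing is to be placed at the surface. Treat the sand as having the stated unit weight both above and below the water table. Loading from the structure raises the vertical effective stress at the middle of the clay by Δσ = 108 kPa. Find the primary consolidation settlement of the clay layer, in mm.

S_c ≈ 42.6 mm

Mid-depth of clay below the ground surface: z = 3.3 + 3.4/2 = 5 m.
Total vertical stress at mid-clay: σ_v = 17.9×3.3 + 18.7×1.7 = 90.86 kPa.
Pore pressure: u = 9.81×(5 − 0.86) = 40.613 kPa.
Initial effective stress: σ'_0 = σ_v − u = 90.86 − 40.613 = 50.247 kPa.
Final effective stress: σ'_f = 50.247 + 108 = 158.25 kPa.
σ'_f = 158.25 ≤ σ'_p = 182 kPa, so the clay remains overconsolidated and only the recompression index applies:
S_c = C_r·H/(1+e₀)·log₁₀(σ'_f/σ'_0) = 0.048×3.4/1.91×log₁₀(158.25/50.247)
    = 0.085445 × 0.49823 = 0.04257 m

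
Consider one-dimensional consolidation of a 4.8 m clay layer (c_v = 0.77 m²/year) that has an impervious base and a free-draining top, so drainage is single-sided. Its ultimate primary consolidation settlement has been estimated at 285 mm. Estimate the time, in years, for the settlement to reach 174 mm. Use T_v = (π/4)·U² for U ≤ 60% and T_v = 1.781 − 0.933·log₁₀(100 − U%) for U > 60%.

Drainage path length: H_d = H = 4.8 m (single drainage).
U = S(t)/S_ult = 174/285 = 0.6105.
U > 60%: T_v = 1.781 − 0.933·log₁₀(100 − 61.053) = 0.29708.
t = T_v·H_d²/c_v = 0.29708×4.8²/0.77 = 8.889 years.

t ≈ 8.89 years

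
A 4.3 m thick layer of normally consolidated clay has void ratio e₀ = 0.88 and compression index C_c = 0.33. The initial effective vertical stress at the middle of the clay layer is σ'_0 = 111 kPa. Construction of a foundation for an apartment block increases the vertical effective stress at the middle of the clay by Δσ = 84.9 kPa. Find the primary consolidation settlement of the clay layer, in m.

Final effective stress: σ'_f = σ'_0 + Δσ = 111 + 84.9 = 195.9 kPa.
Normally consolidated clay, so the full stress increment lies on the virgin compression line:
S_c = C_c·H/(1+e₀)·log₁₀(σ'_f/σ'_0) = 0.33×4.3/(1+0.88)×log₁₀(195.9/111)
    = 0.75479 × 0.24671 = 0.1862 m

S_c ≈ 0.186 m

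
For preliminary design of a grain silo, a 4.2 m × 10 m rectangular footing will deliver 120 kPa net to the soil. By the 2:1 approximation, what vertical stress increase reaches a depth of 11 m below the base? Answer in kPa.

Δσ_z ≈ 15.8 kPa

By the 2:1 method the load spreads at 1 horizontal : 2 vertical, so at depth z the loaded area has grown by z in each plan dimension:
Δσ = qBL/((B+z)(L+z)) = 120×4.2×10/((4.2+11)(10+11)) = 15.789 kPa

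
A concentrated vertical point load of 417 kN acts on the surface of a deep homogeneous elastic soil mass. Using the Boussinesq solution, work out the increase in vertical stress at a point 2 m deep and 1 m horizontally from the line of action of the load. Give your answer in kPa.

Boussinesq vertical stress below a point load on an elastic half-space:
Δσ_z = 3P/(2πz²) · [1 + (r/z)²]^(−5/2)
r/z = 1/2 = 0.5; [1+(r/z)²]^(−5/2) = 0.57243.
Δσ_z = 3×417/(2π×2²) × 0.57243 = 49.776 × 0.57243 = 28.49 kPa

Δσ_z ≈ 28.5 kPa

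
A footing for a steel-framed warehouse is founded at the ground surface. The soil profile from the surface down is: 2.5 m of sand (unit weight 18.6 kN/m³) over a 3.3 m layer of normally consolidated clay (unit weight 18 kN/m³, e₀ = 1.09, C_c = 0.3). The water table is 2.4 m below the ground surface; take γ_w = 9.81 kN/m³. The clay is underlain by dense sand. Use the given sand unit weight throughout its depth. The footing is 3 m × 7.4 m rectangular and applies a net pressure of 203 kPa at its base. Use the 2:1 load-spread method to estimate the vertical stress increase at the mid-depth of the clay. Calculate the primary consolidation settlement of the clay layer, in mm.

S_c ≈ 135 mm

Mid-depth of clay below the ground surface: z = 2.5 + 3.3/2 = 4.15 m.
Total vertical stress at mid-clay: σ_v = 18.6×2.5 + 18×1.65 = 76.2 kPa.
Pore pressure: u = 9.81×(4.15 − 2.4) = 17.168 kPa.
Initial effective stress: σ'_0 = σ_v − u = 76.2 − 17.168 = 59.032 kPa.
Stress increase at mid-clay by the 2:1 spreading method:
Δσ = qBL/((B+z)(L+z)) = 203×3×7.4/((3+4.15)(7.4+4.15)) = 54.571 kPa
Final effective stress: σ'_f = σ'_0 + Δσ = 59.032 + 54.571 = 113.6 kPa.
Normally consolidated clay, so the full stress increment lies on the virgin compression line:
S_c = C_c·H/(1+e₀)·log₁₀(σ'_f/σ'_0) = 0.3×3.3/(1+1.09)×log₁₀(113.6/59.032)
    = 0.47368 × 0.28429 = 0.1347 m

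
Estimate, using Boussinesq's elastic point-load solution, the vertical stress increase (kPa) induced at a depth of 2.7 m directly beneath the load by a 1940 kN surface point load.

Δσ_z ≈ 127 kPa

Boussinesq vertical stress below a point load on an elastic half-space:
Δσ_z = 3P/(2πz²) · [1 + (r/z)²]^(−5/2)
r/z = 0/2.7 = 0; [1+(r/z)²]^(−5/2) = 1.
Δσ_z = 3×1940/(2π×2.7²) × 1 = 127.06 × 1 = 127.1 kPa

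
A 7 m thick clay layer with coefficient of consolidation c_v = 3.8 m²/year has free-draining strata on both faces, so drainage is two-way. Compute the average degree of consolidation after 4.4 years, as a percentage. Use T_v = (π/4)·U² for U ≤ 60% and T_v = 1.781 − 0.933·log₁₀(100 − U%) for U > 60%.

Drainage path length: H_d = H/2 = 3.5 m (double drainage).
T_v = c_v·t/H_d² = 3.8×4.4/3.5² = 1.3649.
T_v = 1.3649 corresponds to the U > 60% branch:
U = 1 − 10^((1.781 − T_v)/0.933)/100 = 0.9721

U ≈ 97.2 %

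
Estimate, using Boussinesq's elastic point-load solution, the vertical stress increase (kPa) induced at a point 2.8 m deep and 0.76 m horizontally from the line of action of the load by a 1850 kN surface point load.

Boussinesq vertical stress below a point load on an elastic half-space:
Δσ_z = 3P/(2πz²) · [1 + (r/z)²]^(−5/2)
r/z = 0.76/2.8 = 0.27143; [1+(r/z)²]^(−5/2) = 0.83718.
Δσ_z = 3×1850/(2π×2.8²) × 0.83718 = 112.67 × 0.83718 = 94.33 kPa

Δσ_z ≈ 94.3 kPa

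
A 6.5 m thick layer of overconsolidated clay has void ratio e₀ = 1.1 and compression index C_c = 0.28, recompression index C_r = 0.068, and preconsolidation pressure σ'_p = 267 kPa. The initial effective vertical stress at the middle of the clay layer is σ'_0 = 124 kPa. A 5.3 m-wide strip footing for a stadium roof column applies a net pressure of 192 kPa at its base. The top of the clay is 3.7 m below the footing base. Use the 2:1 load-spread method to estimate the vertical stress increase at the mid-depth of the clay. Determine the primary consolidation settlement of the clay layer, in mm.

S_c ≈ 46.9 mm

Mid-depth of clay below the footing base: z = 3.7 + 6.5/2 = 6.95 m.
Stress increase at mid-clay by the 2:1 spreading method:
Δσ = qB/(B+z) = 192×5.3/(5.3+6.95) = 83.069 kPa
Final effective stress: σ'_f = 124 + 83.069 = 207.07 kPa.
σ'_f = 207.07 ≤ σ'_p = 267 kPa, so the clay remains overconsolidated and only the recompression index applies:
S_c = C_r·H/(1+e₀)·log₁₀(σ'_f/σ'_0) = 0.068×6.5/2.1×log₁₀(207.07/124)
    = 0.21047 × 0.2227 = 0.04687 m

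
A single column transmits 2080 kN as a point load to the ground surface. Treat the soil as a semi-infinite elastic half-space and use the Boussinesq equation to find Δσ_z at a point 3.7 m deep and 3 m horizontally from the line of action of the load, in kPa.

Boussinesq vertical stress below a point load on an elastic half-space:
Δσ_z = 3P/(2πz²) · [1 + (r/z)²]^(−5/2)
r/z = 3/3.7 = 0.81081; [1+(r/z)²]^(−5/2) = 0.28276.
Δσ_z = 3×2080/(2π×3.7²) × 0.28276 = 72.544 × 0.28276 = 20.51 kPa

Δσ_z ≈ 20.5 kPa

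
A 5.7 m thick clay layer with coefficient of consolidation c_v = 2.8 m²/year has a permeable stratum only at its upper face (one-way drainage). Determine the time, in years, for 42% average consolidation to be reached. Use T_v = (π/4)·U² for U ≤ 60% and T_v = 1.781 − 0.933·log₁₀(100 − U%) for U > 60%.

Drainage path length: H_d = H = 5.7 m (single drainage).
U ≤ 60%: T_v = (π/4)·U² = (π/4)×0.42² = 0.13854.
t = T_v·H_d²/c_v = 0.13854×5.7²/2.8 = 1.608 years.

t ≈ 1.61 years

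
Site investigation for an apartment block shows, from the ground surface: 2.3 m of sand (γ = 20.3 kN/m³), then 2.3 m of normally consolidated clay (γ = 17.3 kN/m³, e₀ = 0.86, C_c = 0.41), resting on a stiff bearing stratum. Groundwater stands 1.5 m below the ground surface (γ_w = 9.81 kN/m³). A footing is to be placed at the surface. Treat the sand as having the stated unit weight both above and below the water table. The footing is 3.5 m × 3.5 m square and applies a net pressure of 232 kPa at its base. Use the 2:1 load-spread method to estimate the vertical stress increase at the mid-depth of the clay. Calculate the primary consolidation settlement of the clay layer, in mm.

S_c ≈ 178 mm

Mid-depth of clay below the ground surface: z = 2.3 + 2.3/2 = 3.45 m.
Total vertical stress at mid-clay: σ_v = 20.3×2.3 + 17.3×1.15 = 66.585 kPa.
Pore pressure: u = 9.81×(3.45 − 1.5) = 19.13 kPa.
Initial effective stress: σ'_0 = σ_v − u = 66.585 − 19.13 = 47.455 kPa.
Stress increase at mid-clay by the 2:1 spreading method:
Δσ = qBL/((B+z)(L+z)) = 232×3.5×3.5/((3.5+3.45)(3.5+3.45)) = 58.838 kPa
Final effective stress: σ'_f = σ'_0 + Δσ = 47.455 + 58.838 = 106.29 kPa.
Normally consolidated clay, so the full stress increment lies on the virgin compression line:
S_c = C_c·H/(1+e₀)·log₁₀(σ'_f/σ'_0) = 0.41×2.3/(1+0.86)×log₁₀(106.29/47.455)
    = 0.50699 × 0.35021 = 0.1776 m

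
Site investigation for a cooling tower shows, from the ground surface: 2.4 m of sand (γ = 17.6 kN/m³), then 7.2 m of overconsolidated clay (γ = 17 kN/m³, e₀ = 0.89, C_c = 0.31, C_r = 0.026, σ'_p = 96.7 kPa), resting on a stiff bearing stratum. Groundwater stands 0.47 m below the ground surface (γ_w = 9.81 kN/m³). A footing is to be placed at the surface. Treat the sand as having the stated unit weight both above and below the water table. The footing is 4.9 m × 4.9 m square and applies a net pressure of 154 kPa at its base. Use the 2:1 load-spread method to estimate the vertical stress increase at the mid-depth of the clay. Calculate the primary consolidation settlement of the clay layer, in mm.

Mid-depth of clay below the ground surface: z = 2.4 + 7.2/2 = 6 m.
Total vertical stress at mid-clay: σ_v = 17.6×2.4 + 17×3.6 = 103.44 kPa.
Pore pressure: u = 9.81×(6 − 0.47) = 54.249 kPa.
Initial effective stress: σ'_0 = σ_v − u = 103.44 − 54.249 = 49.191 kPa.
Stress increase at mid-clay by the 2:1 spreading method:
Δσ = qBL/((B+z)(L+z)) = 154×4.9×4.9/((4.9+6)(4.9+6)) = 31.121 kPa
Final effective stress: σ'_f = 49.191 + 31.121 = 80.312 kPa.
σ'_f = 80.312 ≤ σ'_p = 96.7 kPa, so the clay remains overconsolidated and only the recompression index applies:
S_c = C_r·H/(1+e₀)·log₁₀(σ'_f/σ'_0) = 0.026×7.2/1.89×log₁₀(80.312/49.191)
    = 0.099047 × 0.21289 = 0.02109 m

S_c ≈ 21.1 mm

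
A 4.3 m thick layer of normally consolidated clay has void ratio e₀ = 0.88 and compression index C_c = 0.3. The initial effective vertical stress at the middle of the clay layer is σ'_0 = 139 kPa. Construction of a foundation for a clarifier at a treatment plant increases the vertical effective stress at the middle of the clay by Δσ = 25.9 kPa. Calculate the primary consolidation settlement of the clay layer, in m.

S_c ≈ 0.0509 m

Final effective stress: σ'_f = σ'_0 + Δσ = 139 + 25.9 = 164.9 kPa.
Normally consolidated clay, so the full stress increment lies on the virgin compression line:
S_c = C_c·H/(1+e₀)·log₁₀(σ'_f/σ'_0) = 0.3×4.3/(1+0.88)×log₁₀(164.9/139)
    = 0.68617 × 0.074206 = 0.05092 m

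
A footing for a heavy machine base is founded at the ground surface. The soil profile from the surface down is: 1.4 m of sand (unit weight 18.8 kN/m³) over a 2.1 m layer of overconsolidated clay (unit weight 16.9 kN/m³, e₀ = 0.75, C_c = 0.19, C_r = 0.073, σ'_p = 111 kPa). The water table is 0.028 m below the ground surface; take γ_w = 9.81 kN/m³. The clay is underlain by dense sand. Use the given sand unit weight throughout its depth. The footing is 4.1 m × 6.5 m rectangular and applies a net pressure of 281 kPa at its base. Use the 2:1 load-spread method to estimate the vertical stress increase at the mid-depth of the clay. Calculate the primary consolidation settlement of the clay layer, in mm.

Mid-depth of clay below the ground surface: z = 1.4 + 2.1/2 = 2.45 m.
Total vertical stress at mid-clay: σ_v = 18.8×1.4 + 16.9×1.05 = 44.065 kPa.
Pore pressure: u = 9.81×(2.45 − 0.028) = 23.76 kPa.
Initial effective stress: σ'_0 = σ_v − u = 44.065 − 23.76 = 20.305 kPa.
Stress increase at mid-clay by the 2:1 spreading method:
Δσ = qBL/((B+z)(L+z)) = 281×4.1×6.5/((4.1+2.45)(6.5+2.45)) = 127.74 kPa
Final effective stress: σ'_f = 20.305 + 127.74 = 148.04 kPa.
σ'_f = 148.04 > σ'_p = 111 kPa, so the stress path crosses the preconsolidation pressure — recompression up to σ'_p, then virgin compression beyond:
S_c = H/(1+e₀)·[C_r·log₁₀(σ'_p/σ'_0) + C_c·log₁₀(σ'_f/σ'_p)]
    = 2.1/1.75 × [0.073×log₁₀(111/20.305) + 0.19×log₁₀(148.04/111)]
    = 1.2 × [0.053854 + 0.023761] = 0.09314 m

S_c ≈ 93.1 mm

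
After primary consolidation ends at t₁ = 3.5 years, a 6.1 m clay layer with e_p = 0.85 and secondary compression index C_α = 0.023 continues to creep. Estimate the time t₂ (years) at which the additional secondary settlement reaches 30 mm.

t₂ ≈ 8.7 years

S_s = C_α·H/(1+e_p)·log₁₀(t₂/t₁) ⇒ log₁₀(t₂/t₁) = S_s·(1+e_p)/(C_α·H).
log₁₀(t₂/t₁) = 0.03 × (1+0.85) / (0.023×6.1) = 0.3956
t₂ = t₁ × 10^0.3956 = 3.5 × 2.486 = 8.703 years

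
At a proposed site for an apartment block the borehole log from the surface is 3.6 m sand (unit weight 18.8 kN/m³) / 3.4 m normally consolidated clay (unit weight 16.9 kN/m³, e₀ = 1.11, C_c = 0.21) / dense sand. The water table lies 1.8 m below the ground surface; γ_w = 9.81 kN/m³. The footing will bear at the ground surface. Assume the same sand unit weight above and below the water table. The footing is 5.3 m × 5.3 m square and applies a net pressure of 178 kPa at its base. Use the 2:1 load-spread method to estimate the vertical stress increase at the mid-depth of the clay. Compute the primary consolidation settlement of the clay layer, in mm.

Mid-depth of clay below the ground surface: z = 3.6 + 3.4/2 = 5.3 m.
Total vertical stress at mid-clay: σ_v = 18.8×3.6 + 16.9×1.7 = 96.41 kPa.
Pore pressure: u = 9.81×(5.3 − 1.8) = 34.335 kPa.
Initial effective stress: σ'_0 = σ_v − u = 96.41 − 34.335 = 62.075 kPa.
Stress increase at mid-clay by the 2:1 spreading method:
Δσ = qBL/((B+z)(L+z)) = 178×5.3×5.3/((5.3+5.3)(5.3+5.3)) = 44.5 kPa
Final effective stress: σ'_f = σ'_0 + Δσ = 62.075 + 44.5 = 106.58 kPa.
Normally consolidated clay, so the full stress increment lies on the virgin compression line:
S_c = C_c·H/(1+e₀)·log₁₀(σ'_f/σ'_0) = 0.21×3.4/(1+1.11)×log₁₀(106.58/62.075)
    = 0.33839 × 0.23476 = 0.07944 m

S_c ≈ 79.4 mm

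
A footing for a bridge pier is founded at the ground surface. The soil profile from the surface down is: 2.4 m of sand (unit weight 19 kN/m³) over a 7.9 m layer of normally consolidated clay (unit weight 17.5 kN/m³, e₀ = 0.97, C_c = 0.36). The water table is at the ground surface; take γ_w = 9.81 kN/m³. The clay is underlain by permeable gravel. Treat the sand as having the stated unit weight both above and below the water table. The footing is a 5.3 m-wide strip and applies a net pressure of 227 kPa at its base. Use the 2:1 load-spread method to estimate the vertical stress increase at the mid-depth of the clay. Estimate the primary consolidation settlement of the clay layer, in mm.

Mid-depth of clay below the ground surface: z = 2.4 + 7.9/2 = 6.35 m.
Total vertical stress at mid-clay: σ_v = 19×2.4 + 17.5×3.95 = 114.72 kPa.
Pore pressure: u = 9.81×(6.35 − 0) = 62.294 kPa.
Initial effective stress: σ'_0 = σ_v − u = 114.72 − 62.294 = 52.426 kPa.
Stress increase at mid-clay by the 2:1 spreading method:
Δσ = qB/(B+z) = 227×5.3/(5.3+6.35) = 103.27 kPa
Final effective stress: σ'_f = σ'_0 + Δσ = 52.426 + 103.27 = 155.7 kPa.
Normally consolidated clay, so the full stress increment lies on the virgin compression line:
S_c = C_c·H/(1+e₀)·log₁₀(σ'_f/σ'_0) = 0.36×7.9/(1+0.97)×log₁₀(155.7/52.426)
    = 1.4437 × 0.47274 = 0.6825 m

S_c ≈ 682 mm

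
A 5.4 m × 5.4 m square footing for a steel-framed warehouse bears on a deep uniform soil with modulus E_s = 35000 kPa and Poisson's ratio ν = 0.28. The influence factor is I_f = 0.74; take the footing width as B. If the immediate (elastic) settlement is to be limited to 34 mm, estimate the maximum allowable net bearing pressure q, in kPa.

q ≈ 323 kPa

S_e = q·B·(1−ν²)/E_s · I_f  ⇒  q = S_e·E_s / (B·(1−ν²)·I_f).
q = 0.034 × 35000 / (5.4 × 0.9216 × 0.74) = 323.1 kPa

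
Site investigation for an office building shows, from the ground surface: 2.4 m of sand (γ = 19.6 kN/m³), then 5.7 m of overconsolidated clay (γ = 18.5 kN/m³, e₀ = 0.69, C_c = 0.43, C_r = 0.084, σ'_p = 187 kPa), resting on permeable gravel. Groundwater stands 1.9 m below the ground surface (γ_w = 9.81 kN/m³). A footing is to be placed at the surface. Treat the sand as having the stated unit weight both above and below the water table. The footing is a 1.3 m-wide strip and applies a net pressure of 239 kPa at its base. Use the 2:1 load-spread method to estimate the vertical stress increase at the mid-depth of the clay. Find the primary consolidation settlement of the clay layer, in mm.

Mid-depth of clay below the ground surface: z = 2.4 + 5.7/2 = 5.25 m.
Total vertical stress at mid-clay: σ_v = 19.6×2.4 + 18.5×2.85 = 99.765 kPa.
Pore pressure: u = 9.81×(5.25 − 1.9) = 32.864 kPa.
Initial effective stress: σ'_0 = σ_v − u = 99.765 − 32.864 = 66.901 kPa.
Stress increase at mid-clay by the 2:1 spreading method:
Δσ = qB/(B+z) = 239×1.3/(1.3+5.25) = 47.435 kPa
Final effective stress: σ'_f = 66.901 + 47.435 = 114.34 kPa.
σ'_f = 114.34 ≤ σ'_p = 187 kPa, so the clay remains overconsolidated and only the recompression index applies:
S_c = C_r·H/(1+e₀)·log₁₀(σ'_f/σ'_0) = 0.084×5.7/1.69×log₁₀(114.34/66.901)
    = 0.28332 × 0.23277 = 0.06595 m

S_c ≈ 65.9 mm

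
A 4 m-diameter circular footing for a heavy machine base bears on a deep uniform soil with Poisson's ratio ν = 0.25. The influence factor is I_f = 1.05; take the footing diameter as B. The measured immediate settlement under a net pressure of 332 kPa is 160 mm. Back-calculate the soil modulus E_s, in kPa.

S_e = q·B·(1−ν²)/E_s · I_f  ⇒  E_s = q·B·(1−ν²)·I_f / S_e.
E_s = 332 × 4 × 0.9375 × 1.05 / 0.16 = 8170 kPa

E_s ≈ 8170 kPa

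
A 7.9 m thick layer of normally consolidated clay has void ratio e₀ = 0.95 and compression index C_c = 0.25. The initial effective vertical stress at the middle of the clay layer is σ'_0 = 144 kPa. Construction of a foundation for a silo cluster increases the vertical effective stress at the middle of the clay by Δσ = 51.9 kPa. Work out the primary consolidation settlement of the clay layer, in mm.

Final effective stress: σ'_f = σ'_0 + Δσ = 144 + 51.9 = 195.9 kPa.
Normally consolidated clay, so the full stress increment lies on the virgin compression line:
S_c = C_c·H/(1+e₀)·log₁₀(σ'_f/σ'_0) = 0.25×7.9/(1+0.95)×log₁₀(195.9/144)
    = 1.0128 × 0.13367 = 0.1354 m

S_c ≈ 135 mm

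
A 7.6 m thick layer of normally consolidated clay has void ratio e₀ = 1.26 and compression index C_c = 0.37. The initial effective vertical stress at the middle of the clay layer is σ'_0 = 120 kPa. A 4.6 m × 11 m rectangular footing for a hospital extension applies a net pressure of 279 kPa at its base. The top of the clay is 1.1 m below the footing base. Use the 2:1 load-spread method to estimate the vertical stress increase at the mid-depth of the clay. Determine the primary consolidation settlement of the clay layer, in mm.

Mid-depth of clay below the footing base: z = 1.1 + 7.6/2 = 4.9 m.
Stress increase at mid-clay by the 2:1 spreading method:
Δσ = qBL/((B+z)(L+z)) = 279×4.6×11/((4.6+4.9)(11+4.9)) = 93.462 kPa
Final effective stress: σ'_f = σ'_0 + Δσ = 120 + 93.462 = 213.46 kPa.
Normally consolidated clay, so the full stress increment lies on the virgin compression line:
S_c = C_c·H/(1+e₀)·log₁₀(σ'_f/σ'_0) = 0.37×7.6/(1+1.26)×log₁₀(213.46/120)
    = 1.2442 × 0.25014 = 0.3112 m

S_c ≈ 311 mm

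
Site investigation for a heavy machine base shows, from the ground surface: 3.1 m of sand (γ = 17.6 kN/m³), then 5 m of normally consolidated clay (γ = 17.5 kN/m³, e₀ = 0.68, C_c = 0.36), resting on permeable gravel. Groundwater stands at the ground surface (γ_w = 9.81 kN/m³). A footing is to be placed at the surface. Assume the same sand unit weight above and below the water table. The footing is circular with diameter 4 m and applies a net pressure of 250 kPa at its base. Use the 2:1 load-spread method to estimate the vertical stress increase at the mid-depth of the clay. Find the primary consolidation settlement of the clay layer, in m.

Mid-depth of clay below the ground surface: z = 3.1 + 5/2 = 5.6 m.
Total vertical stress at mid-clay: σ_v = 17.6×3.1 + 17.5×2.5 = 98.31 kPa.
Pore pressure: u = 9.81×(5.6 − 0) = 54.936 kPa.
Initial effective stress: σ'_0 = σ_v − u = 98.31 − 54.936 = 43.374 kPa.
Stress increase at mid-clay by the 2:1 spreading method:
Δσ ≈ qD²/(D+z)² = 250×4²/(4+5.6)² = 43.403 kPa
Final effective stress: σ'_f = σ'_0 + Δσ = 43.374 + 43.403 = 86.777 kPa.
Normally consolidated clay, so the full stress increment lies on the virgin compression line:
S_c = C_c·H/(1+e₀)·log₁₀(σ'_f/σ'_0) = 0.36×5/(1+0.68)×log₁₀(86.777/43.374)
    = 1.0714 × 0.30118 = 0.3227 m

S_c ≈ 0.323 m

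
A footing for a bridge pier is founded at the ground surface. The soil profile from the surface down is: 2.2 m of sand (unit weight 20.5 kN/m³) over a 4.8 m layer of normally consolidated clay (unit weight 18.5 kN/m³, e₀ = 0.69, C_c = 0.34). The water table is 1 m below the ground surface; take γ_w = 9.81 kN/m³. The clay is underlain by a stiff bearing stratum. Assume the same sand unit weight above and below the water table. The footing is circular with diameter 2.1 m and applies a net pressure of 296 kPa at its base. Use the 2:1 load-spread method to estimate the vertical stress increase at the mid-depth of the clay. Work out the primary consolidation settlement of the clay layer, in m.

Mid-depth of clay below the ground surface: z = 2.2 + 4.8/2 = 4.6 m.
Total vertical stress at mid-clay: σ_v = 20.5×2.2 + 18.5×2.4 = 89.5 kPa.
Pore pressure: u = 9.81×(4.6 − 1) = 35.316 kPa.
Initial effective stress: σ'_0 = σ_v − u = 89.5 − 35.316 = 54.184 kPa.
Stress increase at mid-clay by the 2:1 spreading method:
Δσ ≈ qD²/(D+z)² = 296×2.1²/(2.1+4.6)² = 29.079 kPa
Final effective stress: σ'_f = σ'_0 + Δσ = 54.184 + 29.079 = 83.263 kPa.
Normally consolidated clay, so the full stress increment lies on the virgin compression line:
S_c = C_c·H/(1+e₀)·log₁₀(σ'_f/σ'_0) = 0.34×4.8/(1+0.69)×log₁₀(83.263/54.184)
    = 0.96568 × 0.18658 = 0.1802 m

S_c ≈ 0.18 m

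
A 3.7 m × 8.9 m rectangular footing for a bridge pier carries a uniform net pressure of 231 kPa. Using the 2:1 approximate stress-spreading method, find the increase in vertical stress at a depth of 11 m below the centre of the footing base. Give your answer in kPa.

By the 2:1 method the load spreads at 1 horizontal : 2 vertical, so at depth z the loaded area has grown by z in each plan dimension:
Δσ = qBL/((B+z)(L+z)) = 231×3.7×8.9/((3.7+11)(8.9+11)) = 26.004 kPa

Δσ_z ≈ 26 kPa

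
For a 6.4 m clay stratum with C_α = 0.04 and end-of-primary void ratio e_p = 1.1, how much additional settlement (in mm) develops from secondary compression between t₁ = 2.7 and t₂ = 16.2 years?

Secondary compression: S_s = C_α·H/(1+e_p)·log₁₀(t₂/t₁)
S_s = 0.04×6.4/(1+1.1)×log₁₀(16.2/2.7)
    = 0.1219 × 0.7782 = 0.09486 m

S_s ≈ 94.9 mm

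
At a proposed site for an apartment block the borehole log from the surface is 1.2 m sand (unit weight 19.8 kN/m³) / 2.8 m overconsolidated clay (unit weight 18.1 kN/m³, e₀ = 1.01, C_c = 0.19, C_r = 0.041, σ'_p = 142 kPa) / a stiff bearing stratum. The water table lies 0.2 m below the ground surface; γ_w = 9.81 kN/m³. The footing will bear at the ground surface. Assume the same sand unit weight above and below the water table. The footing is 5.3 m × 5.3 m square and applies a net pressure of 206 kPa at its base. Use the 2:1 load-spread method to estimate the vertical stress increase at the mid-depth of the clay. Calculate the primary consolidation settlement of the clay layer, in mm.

Mid-depth of clay below the ground surface: z = 1.2 + 2.8/2 = 2.6 m.
Total vertical stress at mid-clay: σ_v = 19.8×1.2 + 18.1×1.4 = 49.1 kPa.
Pore pressure: u = 9.81×(2.6 − 0.2) = 23.544 kPa.
Initial effective stress: σ'_0 = σ_v − u = 49.1 − 23.544 = 25.556 kPa.
Stress increase at mid-clay by the 2:1 spreading method:
Δσ = qBL/((B+z)(L+z)) = 206×5.3×5.3/((5.3+2.6)(5.3+2.6)) = 92.718 kPa
Final effective stress: σ'_f = 25.556 + 92.718 = 118.27 kPa.
σ'_f = 118.27 ≤ σ'_p = 142 kPa, so the clay remains overconsolidated and only the recompression index applies:
S_c = C_r·H/(1+e₀)·log₁₀(σ'_f/σ'_0) = 0.041×2.8/2.01×log₁₀(118.27/25.556)
    = 0.057113 × 0.66538 = 0.038 m

S_c ≈ 38 mm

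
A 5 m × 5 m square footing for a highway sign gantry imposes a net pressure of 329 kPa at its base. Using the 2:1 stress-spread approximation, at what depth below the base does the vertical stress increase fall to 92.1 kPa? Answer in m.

z ≈ 4.45 m

2:1 spreading — at depth z the loaded area has grown by z in each plan dimension:
qB²/(B+z)² = Δσ_z ⇒ z = B(√(q/Δσ_z) − 1) = 5×(√(329/92.1) − 1) = 4.45 m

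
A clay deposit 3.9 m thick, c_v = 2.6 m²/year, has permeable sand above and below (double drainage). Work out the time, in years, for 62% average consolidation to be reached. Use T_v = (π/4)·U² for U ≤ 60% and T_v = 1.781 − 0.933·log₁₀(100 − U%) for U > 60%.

Drainage path length: H_d = H/2 = 1.95 m (double drainage).
U > 60%: T_v = 1.781 − 0.933·log₁₀(100 − 62) = 0.30706.
t = T_v·H_d²/c_v = 0.30706×1.95²/2.6 = 0.4491 years.

t ≈ 0.449 years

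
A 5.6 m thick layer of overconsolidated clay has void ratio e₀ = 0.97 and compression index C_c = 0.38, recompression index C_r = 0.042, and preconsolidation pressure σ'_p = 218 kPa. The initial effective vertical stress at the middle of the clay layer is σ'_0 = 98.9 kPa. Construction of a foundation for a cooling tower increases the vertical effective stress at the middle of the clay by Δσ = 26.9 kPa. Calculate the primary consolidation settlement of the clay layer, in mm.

S_c ≈ 12.5 mm

Final effective stress: σ'_f = 98.9 + 26.9 = 125.8 kPa.
σ'_f = 125.8 ≤ σ'_p = 218 kPa, so the clay remains overconsolidated and only the recompression index applies:
S_c = C_r·H/(1+e₀)·log₁₀(σ'_f/σ'_0) = 0.042×5.6/1.97×log₁₀(125.8/98.9)
    = 0.11939 × 0.10448 = 0.01247 m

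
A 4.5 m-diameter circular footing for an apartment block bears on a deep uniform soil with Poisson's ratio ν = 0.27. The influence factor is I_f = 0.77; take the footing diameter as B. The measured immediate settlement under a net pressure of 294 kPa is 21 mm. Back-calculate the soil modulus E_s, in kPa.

E_s ≈ 45000 kPa

S_e = q·B·(1−ν²)/E_s · I_f  ⇒  E_s = q·B·(1−ν²)·I_f / S_e.
E_s = 294 × 4.5 × 0.9271 × 0.77 / 0.021 = 44970 kPa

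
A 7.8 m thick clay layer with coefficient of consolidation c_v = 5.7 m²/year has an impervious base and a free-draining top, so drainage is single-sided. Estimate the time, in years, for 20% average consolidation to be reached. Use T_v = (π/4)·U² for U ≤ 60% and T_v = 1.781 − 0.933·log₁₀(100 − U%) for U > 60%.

Drainage path length: H_d = H = 7.8 m (single drainage).
U ≤ 60%: T_v = (π/4)·U² = (π/4)×0.2² = 0.031416.
t = T_v·H_d²/c_v = 0.031416×7.8²/5.7 = 0.3353 years.

t ≈ 0.335 years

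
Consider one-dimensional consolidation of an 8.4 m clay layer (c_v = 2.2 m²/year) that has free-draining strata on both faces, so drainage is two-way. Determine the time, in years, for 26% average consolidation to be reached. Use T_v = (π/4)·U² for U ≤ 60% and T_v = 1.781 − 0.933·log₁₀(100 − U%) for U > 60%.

t ≈ 0.426 years

Drainage path length: H_d = H/2 = 4.2 m (double drainage).
U ≤ 60%: T_v = (π/4)·U² = (π/4)×0.26² = 0.053093.
t = T_v·H_d²/c_v = 0.053093×4.2²/2.2 = 0.4257 years.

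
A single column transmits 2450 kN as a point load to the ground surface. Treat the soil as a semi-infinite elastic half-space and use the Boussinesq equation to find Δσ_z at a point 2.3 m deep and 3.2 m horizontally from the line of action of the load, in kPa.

Δσ_z ≈ 15 kPa

Boussinesq vertical stress below a point load on an elastic half-space:
Δσ_z = 3P/(2πz²) · [1 + (r/z)²]^(−5/2)
r/z = 3.2/2.3 = 1.3913; [1+(r/z)²]^(−5/2) = 0.067719.
Δσ_z = 3×2450/(2π×2.3²) × 0.067719 = 221.13 × 0.067719 = 14.97 kPa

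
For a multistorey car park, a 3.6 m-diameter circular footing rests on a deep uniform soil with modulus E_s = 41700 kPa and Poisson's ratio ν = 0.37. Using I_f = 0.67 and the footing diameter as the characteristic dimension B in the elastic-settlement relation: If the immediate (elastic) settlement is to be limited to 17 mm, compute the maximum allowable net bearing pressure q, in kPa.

q ≈ 341 kPa

S_e = q·B·(1−ν²)/E_s · I_f  ⇒  q = S_e·E_s / (B·(1−ν²)·I_f).
q = 0.017 × 41700 / (3.6 × 0.8631 × 0.67) = 340.5 kPa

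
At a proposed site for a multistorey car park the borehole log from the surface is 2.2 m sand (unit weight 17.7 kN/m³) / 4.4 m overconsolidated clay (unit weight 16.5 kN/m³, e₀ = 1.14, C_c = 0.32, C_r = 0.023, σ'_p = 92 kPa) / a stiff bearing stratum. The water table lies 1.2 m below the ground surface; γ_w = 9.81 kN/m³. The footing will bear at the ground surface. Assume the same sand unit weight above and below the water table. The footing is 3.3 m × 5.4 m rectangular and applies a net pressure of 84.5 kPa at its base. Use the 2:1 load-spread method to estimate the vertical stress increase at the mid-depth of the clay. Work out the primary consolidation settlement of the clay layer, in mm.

S_c ≈ 7.7 mm

Mid-depth of clay below the ground surface: z = 2.2 + 4.4/2 = 4.4 m.
Total vertical stress at mid-clay: σ_v = 17.7×2.2 + 16.5×2.2 = 75.24 kPa.
Pore pressure: u = 9.81×(4.4 − 1.2) = 31.392 kPa.
Initial effective stress: σ'_0 = σ_v − u = 75.24 − 31.392 = 43.848 kPa.
Stress increase at mid-clay by the 2:1 spreading method:
Δσ = qBL/((B+z)(L+z)) = 84.5×3.3×5.4/((3.3+4.4)(5.4+4.4)) = 19.955 kPa
Final effective stress: σ'_f = 43.848 + 19.955 = 63.803 kPa.
σ'_f = 63.803 ≤ σ'_p = 92 kPa, so the clay remains overconsolidated and only the recompression index applies:
S_c = C_r·H/(1+e₀)·log₁₀(σ'_f/σ'_0) = 0.023×4.4/2.14×log₁₀(63.803/43.848)
    = 0.04729 × 0.16289 = 0.007703 m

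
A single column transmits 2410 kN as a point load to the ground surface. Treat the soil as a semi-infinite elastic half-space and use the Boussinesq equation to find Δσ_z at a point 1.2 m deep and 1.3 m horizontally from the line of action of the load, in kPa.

Boussinesq vertical stress below a point load on an elastic half-space:
Δσ_z = 3P/(2πz²) · [1 + (r/z)²]^(−5/2)
r/z = 1.3/1.2 = 1.0833; [1+(r/z)²]^(−5/2) = 0.14356.
Δσ_z = 3×2410/(2π×1.2²) × 0.14356 = 799.09 × 0.14356 = 114.7 kPa

Δσ_z ≈ 115 kPa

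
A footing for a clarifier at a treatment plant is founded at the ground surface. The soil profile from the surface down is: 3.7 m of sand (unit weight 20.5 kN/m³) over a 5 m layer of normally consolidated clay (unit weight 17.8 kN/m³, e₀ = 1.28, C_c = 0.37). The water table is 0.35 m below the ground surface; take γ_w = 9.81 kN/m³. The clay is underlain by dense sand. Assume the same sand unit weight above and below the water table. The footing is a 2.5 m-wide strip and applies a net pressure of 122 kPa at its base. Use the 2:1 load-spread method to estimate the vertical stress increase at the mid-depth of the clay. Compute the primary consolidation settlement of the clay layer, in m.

S_c ≈ 0.156 m

Mid-depth of clay below the ground surface: z = 3.7 + 5/2 = 6.2 m.
Total vertical stress at mid-clay: σ_v = 20.5×3.7 + 17.8×2.5 = 120.35 kPa.
Pore pressure: u = 9.81×(6.2 − 0.35) = 57.389 kPa.
Initial effective stress: σ'_0 = σ_v − u = 120.35 − 57.389 = 62.961 kPa.
Stress increase at mid-clay by the 2:1 spreading method:
Δσ = qB/(B+z) = 122×2.5/(2.5+6.2) = 35.057 kPa
Final effective stress: σ'_f = σ'_0 + Δσ = 62.961 + 35.057 = 98.018 kPa.
Normally consolidated clay, so the full stress increment lies on the virgin compression line:
S_c = C_c·H/(1+e₀)·log₁₀(σ'_f/σ'_0) = 0.37×5/(1+1.28)×log₁₀(98.018/62.961)
    = 0.8114 × 0.19223 = 0.156 m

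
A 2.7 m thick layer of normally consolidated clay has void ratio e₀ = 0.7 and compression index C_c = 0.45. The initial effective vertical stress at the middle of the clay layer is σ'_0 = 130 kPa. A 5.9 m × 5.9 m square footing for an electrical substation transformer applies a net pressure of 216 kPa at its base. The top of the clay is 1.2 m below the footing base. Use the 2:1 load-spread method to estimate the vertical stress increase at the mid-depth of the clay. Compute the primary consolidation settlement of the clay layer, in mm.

S_c ≈ 184 mm

Mid-depth of clay below the footing base: z = 1.2 + 2.7/2 = 2.55 m.
Stress increase at mid-clay by the 2:1 spreading method:
Δσ = qBL/((B+z)(L+z)) = 216×5.9×5.9/((5.9+2.55)(5.9+2.55)) = 105.3 kPa
Final effective stress: σ'_f = σ'_0 + Δσ = 130 + 105.3 = 235.3 kPa.
Normally consolidated clay, so the full stress increment lies on the virgin compression line:
S_c = C_c·H/(1+e₀)·log₁₀(σ'_f/σ'_0) = 0.45×2.7/(1+0.7)×log₁₀(235.3/130)
    = 0.71471 × 0.25768 = 0.1842 m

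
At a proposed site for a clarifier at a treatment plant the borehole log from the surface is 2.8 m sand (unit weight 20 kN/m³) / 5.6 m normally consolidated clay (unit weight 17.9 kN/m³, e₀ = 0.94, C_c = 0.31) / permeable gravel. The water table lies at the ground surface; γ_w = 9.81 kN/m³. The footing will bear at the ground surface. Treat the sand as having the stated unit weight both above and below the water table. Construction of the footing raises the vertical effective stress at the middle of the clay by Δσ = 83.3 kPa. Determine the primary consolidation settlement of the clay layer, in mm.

S_c ≈ 375 mm

Mid-depth of clay below the ground surface: z = 2.8 + 5.6/2 = 5.6 m.
Total vertical stress at mid-clay: σ_v = 20×2.8 + 17.9×2.8 = 106.12 kPa.
Pore pressure: u = 9.81×(5.6 − 0) = 54.936 kPa.
Initial effective stress: σ'_0 = σ_v − u = 106.12 − 54.936 = 51.184 kPa.
Final effective stress: σ'_f = σ'_0 + Δσ = 51.184 + 83.3 = 134.48 kPa.
Normally consolidated clay, so the full stress increment lies on the virgin compression line:
S_c = C_c·H/(1+e₀)·log₁₀(σ'_f/σ'_0) = 0.31×5.6/(1+0.94)×log₁₀(134.48/51.184)
    = 0.89485 × 0.41952 = 0.3754 m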